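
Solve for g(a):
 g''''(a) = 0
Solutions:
 g(a) = C1 + C2*a + C3*a^2 + C4*a^3


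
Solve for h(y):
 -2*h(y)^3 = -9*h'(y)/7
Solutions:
 h(y) = -3*sqrt(2)*sqrt(-1/(C1 + 14*y))/2
 h(y) = 3*sqrt(2)*sqrt(-1/(C1 + 14*y))/2


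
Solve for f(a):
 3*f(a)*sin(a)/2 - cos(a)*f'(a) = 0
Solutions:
 f(a) = C1/cos(a)^(3/2)


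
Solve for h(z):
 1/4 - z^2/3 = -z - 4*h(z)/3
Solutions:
 h(z) = z^2/4 - 3*z/4 - 3/16


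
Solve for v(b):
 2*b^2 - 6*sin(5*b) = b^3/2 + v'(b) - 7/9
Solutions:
 v(b) = C1 - b^4/8 + 2*b^3/3 + 7*b/9 + 6*cos(5*b)/5


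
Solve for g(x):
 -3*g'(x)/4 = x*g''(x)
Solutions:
 g(x) = C1 + C2*x^(1/4)


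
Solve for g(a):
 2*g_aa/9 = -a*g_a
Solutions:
 g(a) = C1 + C2*erf(3*a/2)


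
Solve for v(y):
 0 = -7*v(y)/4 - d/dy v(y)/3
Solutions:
 v(y) = C1*exp(-21*y/4)


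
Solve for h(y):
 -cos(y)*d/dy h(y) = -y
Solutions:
 h(y) = C1 + Integral(y/cos(y), y)


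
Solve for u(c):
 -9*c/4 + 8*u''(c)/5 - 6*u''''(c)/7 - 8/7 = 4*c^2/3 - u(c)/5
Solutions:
 u(c) = C1*exp(-sqrt(30)*c*sqrt(28 + sqrt(994))/30) + C2*exp(sqrt(30)*c*sqrt(28 + sqrt(994))/30) + C3*sin(sqrt(30)*c*sqrt(-28 + sqrt(994))/30) + C4*cos(sqrt(30)*c*sqrt(-28 + sqrt(994))/30) + 20*c^2/3 + 45*c/4 - 2120/21


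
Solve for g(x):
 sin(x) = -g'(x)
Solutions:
 g(x) = C1 + cos(x)


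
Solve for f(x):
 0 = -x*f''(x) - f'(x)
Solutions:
 f(x) = C1 + C2*log(x)


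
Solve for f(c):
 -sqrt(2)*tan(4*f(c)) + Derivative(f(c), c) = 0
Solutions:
 f(c) = -asin(C1*exp(4*sqrt(2)*c))/4 + pi/4
 f(c) = asin(C1*exp(4*sqrt(2)*c))/4


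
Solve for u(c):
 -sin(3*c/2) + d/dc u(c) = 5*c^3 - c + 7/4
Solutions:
 u(c) = C1 + 5*c^4/4 - c^2/2 + 7*c/4 - 2*cos(3*c/2)/3


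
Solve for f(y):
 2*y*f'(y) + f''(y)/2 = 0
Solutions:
 f(y) = C1 + C2*erf(sqrt(2)*y)


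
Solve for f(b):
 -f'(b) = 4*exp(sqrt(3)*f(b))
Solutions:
 f(b) = sqrt(3)*(2*log(1/(C1 + 4*b)) - log(3))/6


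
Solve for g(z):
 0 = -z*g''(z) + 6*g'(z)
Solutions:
 g(z) = C1 + C2*z^7


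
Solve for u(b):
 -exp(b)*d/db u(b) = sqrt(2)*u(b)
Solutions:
 u(b) = C1*exp(sqrt(2)*exp(-b))


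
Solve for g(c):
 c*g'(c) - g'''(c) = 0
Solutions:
 g(c) = C1 + Integral(C2*airyai(c) + C3*airybi(c), c)


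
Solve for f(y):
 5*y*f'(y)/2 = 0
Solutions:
 f(y) = C1


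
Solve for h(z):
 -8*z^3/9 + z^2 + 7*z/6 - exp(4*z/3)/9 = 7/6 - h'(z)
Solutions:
 h(z) = C1 + 2*z^4/9 - z^3/3 - 7*z^2/12 + 7*z/6 + exp(4*z/3)/12


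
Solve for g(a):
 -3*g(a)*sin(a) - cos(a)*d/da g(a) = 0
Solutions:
 g(a) = C1*cos(a)^3


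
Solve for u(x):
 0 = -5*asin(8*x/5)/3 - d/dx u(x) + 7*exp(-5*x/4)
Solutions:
 u(x) = C1 - 5*x*asin(8*x/5)/3 - 5*sqrt(25 - 64*x^2)/24 - 28*exp(-5*x/4)/5


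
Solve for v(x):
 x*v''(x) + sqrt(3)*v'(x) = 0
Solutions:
 v(x) = C1 + C2*x^(1 - sqrt(3))


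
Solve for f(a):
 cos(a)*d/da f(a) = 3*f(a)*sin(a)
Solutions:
 f(a) = C1/cos(a)^3


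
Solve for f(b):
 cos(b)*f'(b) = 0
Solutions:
 f(b) = C1


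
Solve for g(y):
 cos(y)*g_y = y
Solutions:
 g(y) = C1 + Integral(y/cos(y), y)


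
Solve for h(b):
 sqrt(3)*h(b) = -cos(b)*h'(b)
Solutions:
 h(b) = C1*(sin(b) - 1)^(sqrt(3)/2)/(sin(b) + 1)^(sqrt(3)/2)


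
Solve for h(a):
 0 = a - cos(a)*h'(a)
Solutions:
 h(a) = C1 + Integral(a/cos(a), a)


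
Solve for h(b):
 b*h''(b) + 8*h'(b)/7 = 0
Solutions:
 h(b) = C1 + C2/b^(1/7)


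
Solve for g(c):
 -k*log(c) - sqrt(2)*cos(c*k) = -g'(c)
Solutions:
 g(c) = C1 + c*k*(log(c) - 1) + sqrt(2)*Piecewise((sin(c*k)/k, Ne(k, 0)), (c, True))


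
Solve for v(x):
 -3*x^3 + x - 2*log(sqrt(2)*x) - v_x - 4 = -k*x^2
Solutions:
 v(x) = C1 + k*x^3/3 - 3*x^4/4 + x^2/2 - 2*x*log(x) - 2*x - x*log(2)


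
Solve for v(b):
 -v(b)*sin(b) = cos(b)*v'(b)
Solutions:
 v(b) = C1*cos(b)


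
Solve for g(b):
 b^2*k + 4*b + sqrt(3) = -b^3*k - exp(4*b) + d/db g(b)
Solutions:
 g(b) = C1 + b^4*k/4 + b^3*k/3 + 2*b^2 + sqrt(3)*b + exp(4*b)/4


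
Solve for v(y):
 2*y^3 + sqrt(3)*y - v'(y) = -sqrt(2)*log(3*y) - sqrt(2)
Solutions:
 v(y) = C1 + y^4/2 + sqrt(3)*y^2/2 + sqrt(2)*y*log(y) + sqrt(2)*y*log(3)


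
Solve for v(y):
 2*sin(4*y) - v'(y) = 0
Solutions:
 v(y) = C1 - cos(4*y)/2


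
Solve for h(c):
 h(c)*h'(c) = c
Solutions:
 h(c) = -sqrt(C1 + c^2)
 h(c) = sqrt(C1 + c^2)


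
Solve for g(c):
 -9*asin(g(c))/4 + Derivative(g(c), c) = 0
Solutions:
 Integral(1/asin(_y), (_y, g(c))) = C1 + 9*c/4


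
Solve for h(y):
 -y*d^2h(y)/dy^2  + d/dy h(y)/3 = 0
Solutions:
 h(y) = C1 + C2*y^(4/3)


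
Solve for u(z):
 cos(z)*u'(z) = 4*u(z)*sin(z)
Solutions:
 u(z) = C1/cos(z)^4


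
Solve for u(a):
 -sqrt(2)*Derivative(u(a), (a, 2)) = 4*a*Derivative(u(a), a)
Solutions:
 u(a) = C1 + C2*erf(2^(1/4)*a)


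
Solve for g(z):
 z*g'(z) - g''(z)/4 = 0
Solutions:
 g(z) = C1 + C2*erfi(sqrt(2)*z)


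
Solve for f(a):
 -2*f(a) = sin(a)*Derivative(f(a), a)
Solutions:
 f(a) = C1*(cos(a) + 1)/(cos(a) - 1)


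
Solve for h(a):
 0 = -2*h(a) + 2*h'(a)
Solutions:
 h(a) = C1*exp(a)


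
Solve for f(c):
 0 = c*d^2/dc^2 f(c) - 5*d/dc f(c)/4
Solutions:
 f(c) = C1 + C2*c^(9/4)


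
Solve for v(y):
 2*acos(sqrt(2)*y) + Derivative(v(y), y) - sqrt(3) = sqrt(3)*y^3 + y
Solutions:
 v(y) = C1 + sqrt(3)*y^4/4 + y^2/2 - 2*y*acos(sqrt(2)*y) + sqrt(3)*y + sqrt(2)*sqrt(1 - 2*y^2)


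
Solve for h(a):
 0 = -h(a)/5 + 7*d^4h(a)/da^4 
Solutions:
 h(a) = C1*exp(-35^(3/4)*a/35) + C2*exp(35^(3/4)*a/35) + C3*sin(35^(3/4)*a/35) + C4*cos(35^(3/4)*a/35)


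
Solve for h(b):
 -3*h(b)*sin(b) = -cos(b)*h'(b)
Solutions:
 h(b) = C1/cos(b)^3


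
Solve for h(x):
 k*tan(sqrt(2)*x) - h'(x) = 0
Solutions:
 h(x) = C1 - sqrt(2)*k*log(cos(sqrt(2)*x))/2


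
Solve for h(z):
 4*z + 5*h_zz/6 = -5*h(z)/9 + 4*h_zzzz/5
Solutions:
 h(z) = C1*exp(-sqrt(15)*z*sqrt(5 + sqrt(89))/12) + C2*exp(sqrt(15)*z*sqrt(5 + sqrt(89))/12) + C3*sin(sqrt(15)*z*sqrt(-5 + sqrt(89))/12) + C4*cos(sqrt(15)*z*sqrt(-5 + sqrt(89))/12) - 36*z/5


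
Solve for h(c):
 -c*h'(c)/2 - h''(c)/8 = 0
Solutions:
 h(c) = C1 + C2*erf(sqrt(2)*c)


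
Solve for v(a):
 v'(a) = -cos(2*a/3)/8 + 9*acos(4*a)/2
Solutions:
 v(a) = C1 + 9*a*acos(4*a)/2 - 9*sqrt(1 - 16*a^2)/8 - 3*sin(2*a/3)/16


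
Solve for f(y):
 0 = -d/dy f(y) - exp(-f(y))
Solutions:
 f(y) = log(C1 - y)


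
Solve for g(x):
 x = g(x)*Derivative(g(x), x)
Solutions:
 g(x) = -sqrt(C1 + x^2)
 g(x) = sqrt(C1 + x^2)


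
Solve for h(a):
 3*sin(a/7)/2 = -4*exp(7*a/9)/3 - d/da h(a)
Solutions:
 h(a) = C1 - 12*exp(7*a/9)/7 + 21*cos(a/7)/2


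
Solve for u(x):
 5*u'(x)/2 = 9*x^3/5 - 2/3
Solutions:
 u(x) = C1 + 9*x^4/50 - 4*x/15


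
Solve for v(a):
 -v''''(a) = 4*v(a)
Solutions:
 v(a) = (C1*sin(a) + C2*cos(a))*exp(-a) + (C3*sin(a) + C4*cos(a))*exp(a)


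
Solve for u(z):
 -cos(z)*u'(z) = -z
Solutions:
 u(z) = C1 + Integral(z/cos(z), z)


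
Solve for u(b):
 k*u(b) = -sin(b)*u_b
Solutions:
 u(b) = C1*exp(k*(-log(cos(b) - 1) + log(cos(b) + 1))/2)


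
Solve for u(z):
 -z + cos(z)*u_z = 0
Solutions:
 u(z) = C1 + Integral(z/cos(z), z)


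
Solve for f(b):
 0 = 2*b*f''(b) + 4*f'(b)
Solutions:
 f(b) = C1 + C2/b


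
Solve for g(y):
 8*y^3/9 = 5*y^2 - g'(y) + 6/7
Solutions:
 g(y) = C1 - 2*y^4/9 + 5*y^3/3 + 6*y/7


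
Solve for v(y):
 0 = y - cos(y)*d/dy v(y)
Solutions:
 v(y) = C1 + Integral(y/cos(y), y)


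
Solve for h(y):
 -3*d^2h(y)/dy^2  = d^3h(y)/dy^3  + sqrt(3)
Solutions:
 h(y) = C1 + C2*y + C3*exp(-3*y) - sqrt(3)*y^2/6


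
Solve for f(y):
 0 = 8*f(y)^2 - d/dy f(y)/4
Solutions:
 f(y) = -1/(C1 + 32*y)


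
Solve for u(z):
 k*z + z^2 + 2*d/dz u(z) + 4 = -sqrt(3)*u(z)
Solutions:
 u(z) = C1*exp(-sqrt(3)*z/2) - sqrt(3)*k*z/3 + 2*k/3 - sqrt(3)*z^2/3 + 4*z/3 - 20*sqrt(3)/9


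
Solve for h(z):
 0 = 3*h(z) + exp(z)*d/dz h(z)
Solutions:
 h(z) = C1*exp(3*exp(-z))


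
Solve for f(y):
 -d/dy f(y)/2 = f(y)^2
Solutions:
 f(y) = 1/(C1 + 2*y)


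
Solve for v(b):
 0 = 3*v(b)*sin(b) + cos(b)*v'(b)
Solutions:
 v(b) = C1*cos(b)^3


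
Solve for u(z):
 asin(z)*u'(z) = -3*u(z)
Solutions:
 u(z) = C1*exp(-3*Integral(1/asin(z), z))


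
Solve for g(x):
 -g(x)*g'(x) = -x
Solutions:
 g(x) = -sqrt(C1 + x^2)
 g(x) = sqrt(C1 + x^2)


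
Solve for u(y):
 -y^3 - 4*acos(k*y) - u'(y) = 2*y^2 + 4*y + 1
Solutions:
 u(y) = C1 - y^4/4 - 2*y^3/3 - 2*y^2 - y - 4*Piecewise((y*acos(k*y) - sqrt(-k^2*y^2 + 1)/k, Ne(k, 0)), (pi*y/2, True))


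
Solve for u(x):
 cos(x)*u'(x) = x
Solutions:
 u(x) = C1 + Integral(x/cos(x), x)


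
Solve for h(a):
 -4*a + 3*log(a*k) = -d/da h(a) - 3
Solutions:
 h(a) = C1 + 2*a^2 - 3*a*log(a*k)


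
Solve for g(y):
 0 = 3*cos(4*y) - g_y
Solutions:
 g(y) = C1 + 3*sin(4*y)/4


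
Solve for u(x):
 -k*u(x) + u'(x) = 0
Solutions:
 u(x) = C1*exp(k*x)


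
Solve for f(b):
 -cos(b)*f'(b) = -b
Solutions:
 f(b) = C1 + Integral(b/cos(b), b)


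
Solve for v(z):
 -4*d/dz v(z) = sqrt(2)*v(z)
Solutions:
 v(z) = C1*exp(-sqrt(2)*z/4)


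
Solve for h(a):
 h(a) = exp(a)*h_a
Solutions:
 h(a) = C1*exp(-exp(-a))


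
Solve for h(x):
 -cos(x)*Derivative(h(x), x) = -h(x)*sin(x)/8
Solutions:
 h(x) = C1/cos(x)^(1/8)


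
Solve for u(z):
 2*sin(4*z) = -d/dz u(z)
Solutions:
 u(z) = C1 + cos(4*z)/2


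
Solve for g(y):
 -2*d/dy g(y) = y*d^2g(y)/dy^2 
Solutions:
 g(y) = C1 + C2/y


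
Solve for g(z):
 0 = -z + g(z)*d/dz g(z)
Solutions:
 g(z) = -sqrt(C1 + z^2)
 g(z) = sqrt(C1 + z^2)


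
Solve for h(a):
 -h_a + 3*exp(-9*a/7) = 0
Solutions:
 h(a) = C1 - 7*exp(-9*a/7)/3


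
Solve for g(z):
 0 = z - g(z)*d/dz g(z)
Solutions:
 g(z) = -sqrt(C1 + z^2)
 g(z) = sqrt(C1 + z^2)


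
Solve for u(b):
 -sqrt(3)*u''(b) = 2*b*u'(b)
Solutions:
 u(b) = C1 + C2*erf(3^(3/4)*b/3)


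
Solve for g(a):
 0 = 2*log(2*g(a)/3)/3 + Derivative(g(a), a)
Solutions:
 3*Integral(1/(log(_y) - log(3) + log(2)), (_y, g(a)))/2 = C1 - a


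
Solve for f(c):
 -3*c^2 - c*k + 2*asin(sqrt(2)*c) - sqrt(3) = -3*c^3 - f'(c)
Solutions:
 f(c) = C1 - 3*c^4/4 + c^3 + c^2*k/2 - 2*c*asin(sqrt(2)*c) + sqrt(3)*c - sqrt(2)*sqrt(1 - 2*c^2)


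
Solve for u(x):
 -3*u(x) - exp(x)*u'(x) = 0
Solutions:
 u(x) = C1*exp(3*exp(-x))


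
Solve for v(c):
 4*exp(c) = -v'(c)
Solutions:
 v(c) = C1 - 4*exp(c)


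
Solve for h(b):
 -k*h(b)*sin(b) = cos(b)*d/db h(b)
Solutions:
 h(b) = C1*exp(k*log(cos(b)))


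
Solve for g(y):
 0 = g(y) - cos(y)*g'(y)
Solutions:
 g(y) = C1*sqrt(sin(y) + 1)/sqrt(sin(y) - 1)


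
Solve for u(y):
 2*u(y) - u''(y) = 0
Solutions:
 u(y) = C1*exp(-sqrt(2)*y) + C2*exp(sqrt(2)*y)


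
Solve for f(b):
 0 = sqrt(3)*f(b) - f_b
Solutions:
 f(b) = C1*exp(sqrt(3)*b)


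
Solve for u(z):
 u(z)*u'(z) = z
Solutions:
 u(z) = -sqrt(C1 + z^2)
 u(z) = sqrt(C1 + z^2)


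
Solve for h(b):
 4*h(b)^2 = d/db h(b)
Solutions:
 h(b) = -1/(C1 + 4*b)


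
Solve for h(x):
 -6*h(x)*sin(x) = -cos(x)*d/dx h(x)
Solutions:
 h(x) = C1/cos(x)^6


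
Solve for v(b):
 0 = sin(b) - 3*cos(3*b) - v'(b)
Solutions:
 v(b) = C1 - sin(3*b) - cos(b)


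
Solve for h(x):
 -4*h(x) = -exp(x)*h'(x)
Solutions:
 h(x) = C1*exp(-4*exp(-x))


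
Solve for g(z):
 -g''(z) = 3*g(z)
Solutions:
 g(z) = C1*sin(sqrt(3)*z) + C2*cos(sqrt(3)*z)


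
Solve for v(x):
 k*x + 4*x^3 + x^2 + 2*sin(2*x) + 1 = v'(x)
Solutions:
 v(x) = C1 + k*x^2/2 + x^4 + x^3/3 + x - cos(2*x)


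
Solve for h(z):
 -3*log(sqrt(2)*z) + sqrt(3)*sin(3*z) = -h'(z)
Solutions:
 h(z) = C1 + 3*z*log(z) - 3*z + 3*z*log(2)/2 + sqrt(3)*cos(3*z)/3


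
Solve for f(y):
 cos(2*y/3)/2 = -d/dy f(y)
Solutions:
 f(y) = C1 - 3*sin(2*y/3)/4


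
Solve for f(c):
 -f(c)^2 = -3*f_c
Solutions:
 f(c) = -3/(C1 + c)


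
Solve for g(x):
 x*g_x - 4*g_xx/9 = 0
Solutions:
 g(x) = C1 + C2*erfi(3*sqrt(2)*x/4)


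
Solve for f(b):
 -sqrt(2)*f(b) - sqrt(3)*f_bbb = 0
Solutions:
 f(b) = C3*exp(-2^(1/6)*3^(5/6)*b/3) + (C1*sin(2^(1/6)*3^(1/3)*b/2) + C2*cos(2^(1/6)*3^(1/3)*b/2))*exp(2^(1/6)*3^(5/6)*b/6)


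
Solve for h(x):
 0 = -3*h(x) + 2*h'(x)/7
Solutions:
 h(x) = C1*exp(21*x/2)


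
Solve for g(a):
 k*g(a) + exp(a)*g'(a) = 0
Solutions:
 g(a) = C1*exp(k*exp(-a))


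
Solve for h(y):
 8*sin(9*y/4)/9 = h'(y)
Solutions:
 h(y) = C1 - 32*cos(9*y/4)/81


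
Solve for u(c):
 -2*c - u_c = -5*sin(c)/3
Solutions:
 u(c) = C1 - c^2 - 5*cos(c)/3


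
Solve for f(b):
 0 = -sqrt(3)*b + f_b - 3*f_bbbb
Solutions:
 f(b) = C1 + C4*exp(3^(2/3)*b/3) + sqrt(3)*b^2/2 + (C2*sin(3^(1/6)*b/2) + C3*cos(3^(1/6)*b/2))*exp(-3^(2/3)*b/6)


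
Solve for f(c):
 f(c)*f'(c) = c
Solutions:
 f(c) = -sqrt(C1 + c^2)
 f(c) = sqrt(C1 + c^2)


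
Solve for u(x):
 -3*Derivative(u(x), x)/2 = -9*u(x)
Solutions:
 u(x) = C1*exp(6*x)


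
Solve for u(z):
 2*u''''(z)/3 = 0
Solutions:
 u(z) = C1 + C2*z + C3*z^2 + C4*z^3


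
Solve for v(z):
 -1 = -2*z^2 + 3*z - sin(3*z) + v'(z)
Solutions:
 v(z) = C1 + 2*z^3/3 - 3*z^2/2 - z - cos(3*z)/3


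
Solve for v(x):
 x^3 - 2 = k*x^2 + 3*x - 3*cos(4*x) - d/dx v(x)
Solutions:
 v(x) = C1 + k*x^3/3 - x^4/4 + 3*x^2/2 + 2*x - 3*sin(4*x)/4


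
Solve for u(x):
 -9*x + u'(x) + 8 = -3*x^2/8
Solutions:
 u(x) = C1 - x^3/8 + 9*x^2/2 - 8*x


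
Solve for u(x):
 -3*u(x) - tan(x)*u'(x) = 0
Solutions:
 u(x) = C1/sin(x)^3


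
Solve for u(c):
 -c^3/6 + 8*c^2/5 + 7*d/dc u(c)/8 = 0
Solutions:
 u(c) = C1 + c^4/21 - 64*c^3/105


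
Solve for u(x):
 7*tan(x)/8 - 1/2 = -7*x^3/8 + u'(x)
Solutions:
 u(x) = C1 + 7*x^4/32 - x/2 - 7*log(cos(x))/8


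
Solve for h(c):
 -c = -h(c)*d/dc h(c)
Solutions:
 h(c) = -sqrt(C1 + c^2)
 h(c) = sqrt(C1 + c^2)


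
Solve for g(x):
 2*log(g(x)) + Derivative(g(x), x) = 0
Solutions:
 li(g(x)) = C1 - 2*x


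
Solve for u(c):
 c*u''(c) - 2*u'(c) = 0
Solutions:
 u(c) = C1 + C2*c^3


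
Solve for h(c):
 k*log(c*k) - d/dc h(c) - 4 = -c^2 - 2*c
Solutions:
 h(c) = C1 + c^3/3 + c^2 + c*k*log(c*k) + c*(-k - 4)


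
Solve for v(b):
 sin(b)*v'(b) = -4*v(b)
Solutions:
 v(b) = C1*(cos(b)^2 + 2*cos(b) + 1)/(cos(b)^2 - 2*cos(b) + 1)


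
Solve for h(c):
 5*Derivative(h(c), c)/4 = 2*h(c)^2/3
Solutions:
 h(c) = -15/(C1 + 8*c)


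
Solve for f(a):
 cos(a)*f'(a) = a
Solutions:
 f(a) = C1 + Integral(a/cos(a), a)


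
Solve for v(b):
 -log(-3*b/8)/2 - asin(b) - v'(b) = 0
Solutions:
 v(b) = C1 - b*log(-b)/2 - b*asin(b) - b*log(3) + b/2 + b*log(2) + b*log(6)/2 - sqrt(1 - b^2)


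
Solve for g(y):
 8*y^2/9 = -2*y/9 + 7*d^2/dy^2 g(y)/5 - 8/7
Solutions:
 g(y) = C1 + C2*y + 10*y^4/189 + 5*y^3/189 + 20*y^2/49


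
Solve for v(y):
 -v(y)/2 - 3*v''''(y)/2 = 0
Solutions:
 v(y) = (C1*sin(sqrt(2)*3^(3/4)*y/6) + C2*cos(sqrt(2)*3^(3/4)*y/6))*exp(-sqrt(2)*3^(3/4)*y/6) + (C3*sin(sqrt(2)*3^(3/4)*y/6) + C4*cos(sqrt(2)*3^(3/4)*y/6))*exp(sqrt(2)*3^(3/4)*y/6)


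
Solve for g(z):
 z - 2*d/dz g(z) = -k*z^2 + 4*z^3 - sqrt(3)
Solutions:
 g(z) = C1 + k*z^3/6 - z^4/2 + z^2/4 + sqrt(3)*z/2


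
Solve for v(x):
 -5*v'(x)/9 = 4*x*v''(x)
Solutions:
 v(x) = C1 + C2*x^(31/36)


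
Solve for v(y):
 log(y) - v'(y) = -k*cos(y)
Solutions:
 v(y) = C1 + k*sin(y) + y*log(y) - y


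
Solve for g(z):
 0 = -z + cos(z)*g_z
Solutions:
 g(z) = C1 + Integral(z/cos(z), z)


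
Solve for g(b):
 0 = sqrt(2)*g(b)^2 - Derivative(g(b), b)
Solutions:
 g(b) = -1/(C1 + sqrt(2)*b)


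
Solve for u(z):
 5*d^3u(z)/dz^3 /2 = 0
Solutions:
 u(z) = C1 + C2*z + C3*z^2


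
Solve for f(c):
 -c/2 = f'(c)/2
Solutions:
 f(c) = C1 - c^2/2


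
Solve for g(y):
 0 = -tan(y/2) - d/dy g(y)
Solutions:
 g(y) = C1 + 2*log(cos(y/2))


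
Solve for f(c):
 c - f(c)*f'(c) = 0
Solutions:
 f(c) = -sqrt(C1 + c^2)
 f(c) = sqrt(C1 + c^2)


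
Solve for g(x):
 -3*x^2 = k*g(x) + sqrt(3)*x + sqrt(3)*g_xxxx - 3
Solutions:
 g(x) = C1*exp(-3^(7/8)*x*(-k)^(1/4)/3) + C2*exp(3^(7/8)*x*(-k)^(1/4)/3) + C3*exp(-3^(7/8)*I*x*(-k)^(1/4)/3) + C4*exp(3^(7/8)*I*x*(-k)^(1/4)/3) - 3*x^2/k - sqrt(3)*x/k + 3/k


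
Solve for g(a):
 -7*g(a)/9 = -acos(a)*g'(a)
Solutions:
 g(a) = C1*exp(7*Integral(1/acos(a), a)/9)


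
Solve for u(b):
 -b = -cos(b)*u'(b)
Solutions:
 u(b) = C1 + Integral(b/cos(b), b)


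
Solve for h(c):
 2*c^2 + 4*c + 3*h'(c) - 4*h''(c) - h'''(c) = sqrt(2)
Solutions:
 h(c) = C1 + C2*exp(c*(-2 + sqrt(7))) + C3*exp(-c*(2 + sqrt(7))) - 2*c^3/9 - 14*c^2/9 - 124*c/27 + sqrt(2)*c/3


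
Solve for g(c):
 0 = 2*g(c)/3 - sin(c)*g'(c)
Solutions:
 g(c) = C1*(cos(c) - 1)^(1/3)/(cos(c) + 1)^(1/3)


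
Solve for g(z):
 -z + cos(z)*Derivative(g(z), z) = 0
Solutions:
 g(z) = C1 + Integral(z/cos(z), z)


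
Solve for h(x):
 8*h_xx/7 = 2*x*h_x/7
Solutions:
 h(x) = C1 + C2*erfi(sqrt(2)*x/4)


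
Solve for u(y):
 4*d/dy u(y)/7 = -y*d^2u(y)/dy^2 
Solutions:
 u(y) = C1 + C2*y^(3/7)


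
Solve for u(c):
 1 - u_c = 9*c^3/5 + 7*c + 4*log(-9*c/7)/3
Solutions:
 u(c) = C1 - 9*c^4/20 - 7*c^2/2 - 4*c*log(-c)/3 + c*(-3*log(3) + log(21)/3 + log(7) + 7/3)


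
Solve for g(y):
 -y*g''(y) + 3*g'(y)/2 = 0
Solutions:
 g(y) = C1 + C2*y^(5/2)


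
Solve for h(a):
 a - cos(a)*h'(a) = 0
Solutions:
 h(a) = C1 + Integral(a/cos(a), a)


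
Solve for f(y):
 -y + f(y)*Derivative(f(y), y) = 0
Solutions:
 f(y) = -sqrt(C1 + y^2)
 f(y) = sqrt(C1 + y^2)


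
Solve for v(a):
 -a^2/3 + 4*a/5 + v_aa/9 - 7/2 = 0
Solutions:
 v(a) = C1 + C2*a + a^4/4 - 6*a^3/5 + 63*a^2/4


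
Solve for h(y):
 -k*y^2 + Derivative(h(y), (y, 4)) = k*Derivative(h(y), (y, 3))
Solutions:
 h(y) = C1 + C2*y + C3*y^2 + C4*exp(k*y) - y^5/60 - y^4/(12*k) - y^3/(3*k^2)


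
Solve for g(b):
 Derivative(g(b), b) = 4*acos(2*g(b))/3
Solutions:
 Integral(1/acos(2*_y), (_y, g(b))) = C1 + 4*b/3


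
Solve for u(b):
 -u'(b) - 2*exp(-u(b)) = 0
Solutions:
 u(b) = log(C1 - 2*b)


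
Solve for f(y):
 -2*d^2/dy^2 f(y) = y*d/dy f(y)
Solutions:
 f(y) = C1 + C2*erf(y/2)


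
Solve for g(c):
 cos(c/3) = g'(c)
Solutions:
 g(c) = C1 + 3*sin(c/3)


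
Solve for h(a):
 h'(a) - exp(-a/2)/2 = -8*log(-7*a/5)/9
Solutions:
 h(a) = C1 - 8*a*log(-a)/9 + 8*a*(-log(7) + 1 + log(5))/9 - exp(-a/2)


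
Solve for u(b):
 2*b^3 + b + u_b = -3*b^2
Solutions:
 u(b) = C1 - b^4/2 - b^3 - b^2/2


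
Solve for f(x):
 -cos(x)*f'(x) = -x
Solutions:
 f(x) = C1 + Integral(x/cos(x), x)


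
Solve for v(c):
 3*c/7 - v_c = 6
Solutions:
 v(c) = C1 + 3*c^2/14 - 6*c


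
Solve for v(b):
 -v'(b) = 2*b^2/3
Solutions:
 v(b) = C1 - 2*b^3/9


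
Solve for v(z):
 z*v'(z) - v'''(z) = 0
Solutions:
 v(z) = C1 + Integral(C2*airyai(z) + C3*airybi(z), z)


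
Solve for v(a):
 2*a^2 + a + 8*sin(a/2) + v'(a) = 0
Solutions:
 v(a) = C1 - 2*a^3/3 - a^2/2 + 16*cos(a/2)


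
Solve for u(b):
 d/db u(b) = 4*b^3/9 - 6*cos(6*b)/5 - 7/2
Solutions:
 u(b) = C1 + b^4/9 - 7*b/2 - sin(6*b)/5


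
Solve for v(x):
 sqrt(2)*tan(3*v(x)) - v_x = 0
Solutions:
 v(x) = -asin(C1*exp(3*sqrt(2)*x))/3 + pi/3
 v(x) = asin(C1*exp(3*sqrt(2)*x))/3


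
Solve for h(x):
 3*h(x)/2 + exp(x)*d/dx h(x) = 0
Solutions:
 h(x) = C1*exp(3*exp(-x)/2)


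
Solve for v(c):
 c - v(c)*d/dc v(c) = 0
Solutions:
 v(c) = -sqrt(C1 + c^2)
 v(c) = sqrt(C1 + c^2)


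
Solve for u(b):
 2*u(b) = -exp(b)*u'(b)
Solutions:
 u(b) = C1*exp(2*exp(-b))


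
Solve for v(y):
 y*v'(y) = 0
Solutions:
 v(y) = C1


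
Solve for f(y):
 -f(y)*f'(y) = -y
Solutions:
 f(y) = -sqrt(C1 + y^2)
 f(y) = sqrt(C1 + y^2)


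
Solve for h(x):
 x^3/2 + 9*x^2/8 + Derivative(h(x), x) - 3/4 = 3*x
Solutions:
 h(x) = C1 - x^4/8 - 3*x^3/8 + 3*x^2/2 + 3*x/4


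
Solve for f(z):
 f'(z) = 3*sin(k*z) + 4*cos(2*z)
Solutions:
 f(z) = C1 + 2*sin(2*z) - 3*cos(k*z)/k


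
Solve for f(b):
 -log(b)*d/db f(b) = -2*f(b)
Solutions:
 f(b) = C1*exp(2*li(b))


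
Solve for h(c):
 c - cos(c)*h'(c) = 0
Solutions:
 h(c) = C1 + Integral(c/cos(c), c)


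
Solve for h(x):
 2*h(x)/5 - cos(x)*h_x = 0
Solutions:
 h(x) = C1*(sin(x) + 1)^(1/5)/(sin(x) - 1)^(1/5)


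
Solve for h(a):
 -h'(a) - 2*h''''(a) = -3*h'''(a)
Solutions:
 h(a) = C1 + C4*exp(-a/2) + (C2 + C3*a)*exp(a)


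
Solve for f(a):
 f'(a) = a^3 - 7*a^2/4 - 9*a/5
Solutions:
 f(a) = C1 + a^4/4 - 7*a^3/12 - 9*a^2/10


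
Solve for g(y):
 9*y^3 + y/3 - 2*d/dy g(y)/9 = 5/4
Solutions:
 g(y) = C1 + 81*y^4/8 + 3*y^2/4 - 45*y/8


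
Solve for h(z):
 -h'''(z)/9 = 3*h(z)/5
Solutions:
 h(z) = C3*exp(-3*5^(2/3)*z/5) + (C1*sin(3*sqrt(3)*5^(2/3)*z/10) + C2*cos(3*sqrt(3)*5^(2/3)*z/10))*exp(3*5^(2/3)*z/10)


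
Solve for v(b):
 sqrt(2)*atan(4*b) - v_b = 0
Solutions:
 v(b) = C1 + sqrt(2)*(b*atan(4*b) - log(16*b^2 + 1)/8)


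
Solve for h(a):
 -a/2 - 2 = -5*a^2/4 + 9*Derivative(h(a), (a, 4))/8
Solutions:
 h(a) = C1 + C2*a + C3*a^2 + C4*a^3 + a^6/324 - a^5/270 - 2*a^4/27


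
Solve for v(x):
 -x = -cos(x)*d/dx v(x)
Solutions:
 v(x) = C1 + Integral(x/cos(x), x)


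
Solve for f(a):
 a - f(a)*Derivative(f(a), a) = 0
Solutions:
 f(a) = -sqrt(C1 + a^2)
 f(a) = sqrt(C1 + a^2)


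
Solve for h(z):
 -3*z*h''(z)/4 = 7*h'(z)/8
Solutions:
 h(z) = C1 + C2/z^(1/6)


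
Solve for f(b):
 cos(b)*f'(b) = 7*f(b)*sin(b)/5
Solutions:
 f(b) = C1/cos(b)^(7/5)


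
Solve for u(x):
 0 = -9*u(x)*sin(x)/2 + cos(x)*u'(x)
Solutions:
 u(x) = C1/cos(x)^(9/2)


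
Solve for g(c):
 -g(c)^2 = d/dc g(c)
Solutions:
 g(c) = 1/(C1 + c)


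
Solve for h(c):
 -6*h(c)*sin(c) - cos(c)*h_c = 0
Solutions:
 h(c) = C1*cos(c)^6


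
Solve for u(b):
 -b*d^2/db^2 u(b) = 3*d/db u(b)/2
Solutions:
 u(b) = C1 + C2/sqrt(b)


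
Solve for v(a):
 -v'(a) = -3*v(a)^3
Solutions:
 v(a) = -sqrt(2)*sqrt(-1/(C1 + 3*a))/2
 v(a) = sqrt(2)*sqrt(-1/(C1 + 3*a))/2


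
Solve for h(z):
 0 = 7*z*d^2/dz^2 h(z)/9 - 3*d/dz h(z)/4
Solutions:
 h(z) = C1 + C2*z^(55/28)


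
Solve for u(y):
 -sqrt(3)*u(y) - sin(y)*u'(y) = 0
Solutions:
 u(y) = C1*(cos(y) + 1)^(sqrt(3)/2)/(cos(y) - 1)^(sqrt(3)/2)


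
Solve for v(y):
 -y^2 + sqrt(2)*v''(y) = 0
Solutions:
 v(y) = C1 + C2*y + sqrt(2)*y^4/24


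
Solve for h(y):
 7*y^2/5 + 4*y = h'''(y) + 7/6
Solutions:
 h(y) = C1 + C2*y + C3*y^2 + 7*y^5/300 + y^4/6 - 7*y^3/36


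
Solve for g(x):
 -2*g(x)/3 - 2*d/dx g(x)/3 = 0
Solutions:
 g(x) = C1*exp(-x)


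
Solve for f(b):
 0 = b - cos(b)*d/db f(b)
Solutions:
 f(b) = C1 + Integral(b/cos(b), b)


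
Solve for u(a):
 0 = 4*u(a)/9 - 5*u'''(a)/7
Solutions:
 u(a) = C3*exp(2100^(1/3)*a/15) + (C1*sin(3^(5/6)*700^(1/3)*a/30) + C2*cos(3^(5/6)*700^(1/3)*a/30))*exp(-2100^(1/3)*a/30)


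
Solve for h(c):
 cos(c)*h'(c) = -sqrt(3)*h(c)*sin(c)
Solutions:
 h(c) = C1*cos(c)^(sqrt(3))


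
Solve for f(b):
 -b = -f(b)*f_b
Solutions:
 f(b) = -sqrt(C1 + b^2)
 f(b) = sqrt(C1 + b^2)


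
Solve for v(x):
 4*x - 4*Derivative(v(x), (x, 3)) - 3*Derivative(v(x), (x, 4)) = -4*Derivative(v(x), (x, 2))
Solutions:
 v(x) = C1 + C2*x + C3*exp(-2*x) + C4*exp(2*x/3) - x^3/6 - x^2/2


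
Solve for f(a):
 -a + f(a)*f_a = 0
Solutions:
 f(a) = -sqrt(C1 + a^2)
 f(a) = sqrt(C1 + a^2)


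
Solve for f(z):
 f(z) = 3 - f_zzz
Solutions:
 f(z) = C3*exp(-z) + (C1*sin(sqrt(3)*z/2) + C2*cos(sqrt(3)*z/2))*exp(z/2) + 3


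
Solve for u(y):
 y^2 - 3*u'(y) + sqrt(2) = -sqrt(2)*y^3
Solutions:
 u(y) = C1 + sqrt(2)*y^4/12 + y^3/9 + sqrt(2)*y/3


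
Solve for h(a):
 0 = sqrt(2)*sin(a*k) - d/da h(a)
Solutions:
 h(a) = C1 - sqrt(2)*cos(a*k)/k


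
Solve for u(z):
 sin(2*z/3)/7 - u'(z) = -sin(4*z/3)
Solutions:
 u(z) = C1 - 3*cos(2*z/3)/14 - 3*cos(4*z/3)/4


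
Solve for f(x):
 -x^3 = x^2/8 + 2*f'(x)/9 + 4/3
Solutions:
 f(x) = C1 - 9*x^4/8 - 3*x^3/16 - 6*x


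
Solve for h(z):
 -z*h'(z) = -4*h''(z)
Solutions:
 h(z) = C1 + C2*erfi(sqrt(2)*z/4)


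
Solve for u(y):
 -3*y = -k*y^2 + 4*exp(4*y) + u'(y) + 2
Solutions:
 u(y) = C1 + k*y^3/3 - 3*y^2/2 - 2*y - exp(4*y)


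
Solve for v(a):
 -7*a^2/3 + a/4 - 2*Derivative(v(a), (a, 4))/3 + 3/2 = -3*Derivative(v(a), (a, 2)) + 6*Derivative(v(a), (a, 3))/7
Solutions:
 v(a) = C1 + C2*a + C3*exp(3*a*(-3 + sqrt(107))/14) + C4*exp(-3*a*(3 + sqrt(107))/14) + 7*a^4/108 + 13*a^3/216 - 29*a^2/1134


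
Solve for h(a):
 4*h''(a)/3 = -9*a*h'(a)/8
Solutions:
 h(a) = C1 + C2*erf(3*sqrt(3)*a/8)


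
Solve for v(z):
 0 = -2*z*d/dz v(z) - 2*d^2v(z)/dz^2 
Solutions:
 v(z) = C1 + C2*erf(sqrt(2)*z/2)


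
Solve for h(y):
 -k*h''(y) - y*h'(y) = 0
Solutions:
 h(y) = C1 + C2*sqrt(k)*erf(sqrt(2)*y*sqrt(1/k)/2)


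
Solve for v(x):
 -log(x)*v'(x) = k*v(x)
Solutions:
 v(x) = C1*exp(-k*li(x))


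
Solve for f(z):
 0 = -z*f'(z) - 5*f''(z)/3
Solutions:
 f(z) = C1 + C2*erf(sqrt(30)*z/10)


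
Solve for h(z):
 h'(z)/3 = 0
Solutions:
 h(z) = C1


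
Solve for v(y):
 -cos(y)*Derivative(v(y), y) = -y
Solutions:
 v(y) = C1 + Integral(y/cos(y), y)


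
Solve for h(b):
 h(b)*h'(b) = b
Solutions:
 h(b) = -sqrt(C1 + b^2)
 h(b) = sqrt(C1 + b^2)


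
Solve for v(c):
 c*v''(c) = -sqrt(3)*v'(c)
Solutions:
 v(c) = C1 + C2*c^(1 - sqrt(3))


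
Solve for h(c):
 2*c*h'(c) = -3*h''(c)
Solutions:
 h(c) = C1 + C2*erf(sqrt(3)*c/3)


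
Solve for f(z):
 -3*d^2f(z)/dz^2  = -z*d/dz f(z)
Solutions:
 f(z) = C1 + C2*erfi(sqrt(6)*z/6)


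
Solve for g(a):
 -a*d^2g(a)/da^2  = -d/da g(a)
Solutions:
 g(a) = C1 + C2*a^2


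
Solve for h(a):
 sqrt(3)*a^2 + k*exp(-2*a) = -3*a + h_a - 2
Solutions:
 h(a) = C1 + sqrt(3)*a^3/3 + 3*a^2/2 + 2*a - k*exp(-2*a)/2


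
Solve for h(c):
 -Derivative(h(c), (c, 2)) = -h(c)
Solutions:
 h(c) = C1*exp(-c) + C2*exp(c)


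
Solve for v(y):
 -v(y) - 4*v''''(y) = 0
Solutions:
 v(y) = (C1*sin(y/2) + C2*cos(y/2))*exp(-y/2) + (C3*sin(y/2) + C4*cos(y/2))*exp(y/2)


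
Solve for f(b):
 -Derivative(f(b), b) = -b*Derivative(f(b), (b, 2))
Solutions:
 f(b) = C1 + C2*b^2


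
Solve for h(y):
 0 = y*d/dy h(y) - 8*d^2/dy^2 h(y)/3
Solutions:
 h(y) = C1 + C2*erfi(sqrt(3)*y/4)


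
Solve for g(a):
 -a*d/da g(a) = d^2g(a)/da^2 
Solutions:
 g(a) = C1 + C2*erf(sqrt(2)*a/2)


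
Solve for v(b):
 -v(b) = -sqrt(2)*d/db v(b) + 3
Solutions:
 v(b) = C1*exp(sqrt(2)*b/2) - 3


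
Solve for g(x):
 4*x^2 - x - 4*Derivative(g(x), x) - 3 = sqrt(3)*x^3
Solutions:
 g(x) = C1 - sqrt(3)*x^4/16 + x^3/3 - x^2/8 - 3*x/4


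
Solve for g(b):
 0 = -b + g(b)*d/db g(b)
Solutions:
 g(b) = -sqrt(C1 + b^2)
 g(b) = sqrt(C1 + b^2)


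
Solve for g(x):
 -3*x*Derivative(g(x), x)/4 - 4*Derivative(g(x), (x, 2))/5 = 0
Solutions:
 g(x) = C1 + C2*erf(sqrt(30)*x/8)


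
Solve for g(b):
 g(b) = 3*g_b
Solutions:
 g(b) = C1*exp(b/3)


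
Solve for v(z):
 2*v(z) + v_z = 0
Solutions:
 v(z) = C1*exp(-2*z)


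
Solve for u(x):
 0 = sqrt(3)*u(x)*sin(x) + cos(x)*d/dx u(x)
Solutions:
 u(x) = C1*cos(x)^(sqrt(3))


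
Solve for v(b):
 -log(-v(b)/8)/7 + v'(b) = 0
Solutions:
 -7*Integral(1/(log(-_y) - 3*log(2)), (_y, v(b))) = C1 - b


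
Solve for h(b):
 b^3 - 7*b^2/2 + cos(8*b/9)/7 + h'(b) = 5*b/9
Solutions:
 h(b) = C1 - b^4/4 + 7*b^3/6 + 5*b^2/18 - 9*sin(8*b/9)/56


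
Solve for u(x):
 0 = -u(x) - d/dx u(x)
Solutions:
 u(x) = C1*exp(-x)


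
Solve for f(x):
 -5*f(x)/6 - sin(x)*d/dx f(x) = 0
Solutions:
 f(x) = C1*(cos(x) + 1)^(5/12)/(cos(x) - 1)^(5/12)


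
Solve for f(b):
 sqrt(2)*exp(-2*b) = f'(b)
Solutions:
 f(b) = C1 - sqrt(2)*exp(-2*b)/2


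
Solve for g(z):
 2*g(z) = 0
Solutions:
 g(z) = 0


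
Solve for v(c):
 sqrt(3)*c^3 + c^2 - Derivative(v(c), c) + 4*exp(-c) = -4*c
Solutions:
 v(c) = C1 + sqrt(3)*c^4/4 + c^3/3 + 2*c^2 - 4*exp(-c)


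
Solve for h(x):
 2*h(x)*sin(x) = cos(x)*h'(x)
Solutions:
 h(x) = C1/cos(x)^2


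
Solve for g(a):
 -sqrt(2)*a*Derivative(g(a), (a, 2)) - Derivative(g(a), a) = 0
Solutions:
 g(a) = C1 + C2*a^(1 - sqrt(2)/2)


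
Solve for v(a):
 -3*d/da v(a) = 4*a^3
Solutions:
 v(a) = C1 - a^4/3


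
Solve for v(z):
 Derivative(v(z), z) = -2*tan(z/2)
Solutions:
 v(z) = C1 + 4*log(cos(z/2))


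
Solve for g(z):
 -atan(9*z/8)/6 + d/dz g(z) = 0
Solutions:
 g(z) = C1 + z*atan(9*z/8)/6 - 2*log(81*z^2 + 64)/27


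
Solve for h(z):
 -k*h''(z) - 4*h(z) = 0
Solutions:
 h(z) = C1*exp(-2*z*sqrt(-1/k)) + C2*exp(2*z*sqrt(-1/k))


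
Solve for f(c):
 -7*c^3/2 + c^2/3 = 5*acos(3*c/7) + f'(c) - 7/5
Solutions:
 f(c) = C1 - 7*c^4/8 + c^3/9 - 5*c*acos(3*c/7) + 7*c/5 + 5*sqrt(49 - 9*c^2)/3


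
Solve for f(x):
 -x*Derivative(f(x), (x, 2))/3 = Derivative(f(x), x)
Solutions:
 f(x) = C1 + C2/x^2


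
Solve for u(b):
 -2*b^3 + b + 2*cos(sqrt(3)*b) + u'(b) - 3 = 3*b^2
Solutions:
 u(b) = C1 + b^4/2 + b^3 - b^2/2 + 3*b - 2*sqrt(3)*sin(sqrt(3)*b)/3


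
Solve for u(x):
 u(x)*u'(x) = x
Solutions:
 u(x) = -sqrt(C1 + x^2)
 u(x) = sqrt(C1 + x^2)


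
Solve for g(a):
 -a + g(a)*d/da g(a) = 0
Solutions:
 g(a) = -sqrt(C1 + a^2)
 g(a) = sqrt(C1 + a^2)


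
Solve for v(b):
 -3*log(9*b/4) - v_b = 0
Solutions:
 v(b) = C1 - 3*b*log(b) + b*log(64/729) + 3*b


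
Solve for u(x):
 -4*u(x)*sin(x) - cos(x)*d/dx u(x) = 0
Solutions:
 u(x) = C1*cos(x)^4


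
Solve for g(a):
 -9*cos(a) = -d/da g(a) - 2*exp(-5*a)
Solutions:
 g(a) = C1 + 9*sin(a) + 2*exp(-5*a)/5


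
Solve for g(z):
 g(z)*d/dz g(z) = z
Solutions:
 g(z) = -sqrt(C1 + z^2)
 g(z) = sqrt(C1 + z^2)


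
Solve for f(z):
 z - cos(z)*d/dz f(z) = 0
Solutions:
 f(z) = C1 + Integral(z/cos(z), z)


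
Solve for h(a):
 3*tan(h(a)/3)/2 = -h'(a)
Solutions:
 h(a) = -3*asin(C1*exp(-a/2)) + 3*pi
 h(a) = 3*asin(C1*exp(-a/2))


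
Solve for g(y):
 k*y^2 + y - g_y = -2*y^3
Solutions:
 g(y) = C1 + k*y^3/3 + y^4/2 + y^2/2


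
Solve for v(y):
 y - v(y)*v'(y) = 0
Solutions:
 v(y) = -sqrt(C1 + y^2)
 v(y) = sqrt(C1 + y^2)


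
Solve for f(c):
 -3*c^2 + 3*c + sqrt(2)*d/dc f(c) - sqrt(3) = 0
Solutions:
 f(c) = C1 + sqrt(2)*c^3/2 - 3*sqrt(2)*c^2/4 + sqrt(6)*c/2


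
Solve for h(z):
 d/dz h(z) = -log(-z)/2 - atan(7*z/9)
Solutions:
 h(z) = C1 - z*log(-z)/2 - z*atan(7*z/9) + z/2 + 9*log(49*z^2 + 81)/14


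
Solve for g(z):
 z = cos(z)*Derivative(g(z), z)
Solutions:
 g(z) = C1 + Integral(z/cos(z), z)


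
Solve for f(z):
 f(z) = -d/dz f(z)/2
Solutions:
 f(z) = C1*exp(-2*z)


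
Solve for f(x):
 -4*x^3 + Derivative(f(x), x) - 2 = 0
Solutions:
 f(x) = C1 + x^4 + 2*x


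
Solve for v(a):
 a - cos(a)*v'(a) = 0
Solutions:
 v(a) = C1 + Integral(a/cos(a), a)


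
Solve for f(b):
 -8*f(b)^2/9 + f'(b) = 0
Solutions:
 f(b) = -9/(C1 + 8*b)


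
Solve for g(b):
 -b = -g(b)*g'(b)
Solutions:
 g(b) = -sqrt(C1 + b^2)
 g(b) = sqrt(C1 + b^2)


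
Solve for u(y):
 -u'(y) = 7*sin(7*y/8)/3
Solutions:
 u(y) = C1 + 8*cos(7*y/8)/3


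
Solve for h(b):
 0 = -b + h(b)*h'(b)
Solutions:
 h(b) = -sqrt(C1 + b^2)
 h(b) = sqrt(C1 + b^2)


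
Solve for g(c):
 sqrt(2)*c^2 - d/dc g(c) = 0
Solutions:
 g(c) = C1 + sqrt(2)*c^3/3


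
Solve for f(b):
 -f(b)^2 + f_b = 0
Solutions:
 f(b) = -1/(C1 + b)


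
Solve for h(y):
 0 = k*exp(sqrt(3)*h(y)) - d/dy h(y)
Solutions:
 h(y) = sqrt(3)*(2*log(-1/(C1 + k*y)) - log(3))/6


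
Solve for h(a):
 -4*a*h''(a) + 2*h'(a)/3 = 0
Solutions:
 h(a) = C1 + C2*a^(7/6)


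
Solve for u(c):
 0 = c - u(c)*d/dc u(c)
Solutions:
 u(c) = -sqrt(C1 + c^2)
 u(c) = sqrt(C1 + c^2)


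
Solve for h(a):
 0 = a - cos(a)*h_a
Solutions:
 h(a) = C1 + Integral(a/cos(a), a)


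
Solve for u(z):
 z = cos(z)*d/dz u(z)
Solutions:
 u(z) = C1 + Integral(z/cos(z), z)


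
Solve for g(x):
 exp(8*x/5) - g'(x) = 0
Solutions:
 g(x) = C1 + 5*exp(8*x/5)/8


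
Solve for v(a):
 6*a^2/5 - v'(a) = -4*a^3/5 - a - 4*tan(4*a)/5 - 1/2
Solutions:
 v(a) = C1 + a^4/5 + 2*a^3/5 + a^2/2 + a/2 - log(cos(4*a))/5


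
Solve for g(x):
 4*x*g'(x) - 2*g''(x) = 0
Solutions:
 g(x) = C1 + C2*erfi(x)


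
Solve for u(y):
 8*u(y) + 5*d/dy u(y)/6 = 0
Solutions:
 u(y) = C1*exp(-48*y/5)


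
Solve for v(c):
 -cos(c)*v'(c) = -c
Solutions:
 v(c) = C1 + Integral(c/cos(c), c)


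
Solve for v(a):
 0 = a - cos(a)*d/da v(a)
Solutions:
 v(a) = C1 + Integral(a/cos(a), a)


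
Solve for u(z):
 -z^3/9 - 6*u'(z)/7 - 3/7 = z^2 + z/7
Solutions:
 u(z) = C1 - 7*z^4/216 - 7*z^3/18 - z^2/12 - z/2


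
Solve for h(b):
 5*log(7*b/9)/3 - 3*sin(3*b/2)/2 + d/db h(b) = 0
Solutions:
 h(b) = C1 - 5*b*log(b)/3 - 2*b*log(7) + b*log(21)/3 + 5*b/3 + 3*b*log(3) - cos(3*b/2)


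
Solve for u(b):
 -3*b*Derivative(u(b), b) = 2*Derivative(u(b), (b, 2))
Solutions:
 u(b) = C1 + C2*erf(sqrt(3)*b/2)


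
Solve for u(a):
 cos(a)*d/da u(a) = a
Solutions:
 u(a) = C1 + Integral(a/cos(a), a)


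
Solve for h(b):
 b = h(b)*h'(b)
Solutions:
 h(b) = -sqrt(C1 + b^2)
 h(b) = sqrt(C1 + b^2)


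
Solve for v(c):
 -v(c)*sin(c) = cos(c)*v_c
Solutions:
 v(c) = C1*cos(c)


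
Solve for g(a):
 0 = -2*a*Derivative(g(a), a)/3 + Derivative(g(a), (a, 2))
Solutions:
 g(a) = C1 + C2*erfi(sqrt(3)*a/3)


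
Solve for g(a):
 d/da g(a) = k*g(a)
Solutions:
 g(a) = C1*exp(a*k)


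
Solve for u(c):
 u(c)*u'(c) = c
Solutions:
 u(c) = -sqrt(C1 + c^2)
 u(c) = sqrt(C1 + c^2)


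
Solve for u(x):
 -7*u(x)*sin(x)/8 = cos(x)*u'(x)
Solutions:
 u(x) = C1*cos(x)^(7/8)


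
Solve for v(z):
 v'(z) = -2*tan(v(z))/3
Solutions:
 v(z) = pi - asin(C1*exp(-2*z/3))
 v(z) = asin(C1*exp(-2*z/3))


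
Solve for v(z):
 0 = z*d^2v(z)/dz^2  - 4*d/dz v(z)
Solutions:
 v(z) = C1 + C2*z^5


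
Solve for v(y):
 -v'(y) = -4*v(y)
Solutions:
 v(y) = C1*exp(4*y)


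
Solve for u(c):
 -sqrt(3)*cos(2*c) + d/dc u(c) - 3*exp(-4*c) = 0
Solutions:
 u(c) = C1 + sqrt(3)*sin(2*c)/2 - 3*exp(-4*c)/4


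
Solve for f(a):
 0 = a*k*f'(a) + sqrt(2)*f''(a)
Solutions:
 f(a) = Piecewise((-2^(3/4)*sqrt(pi)*C1*erf(2^(1/4)*a*sqrt(k)/2)/(2*sqrt(k)) - C2, (k > 0) | (k < 0)), (-C1*a - C2, True))


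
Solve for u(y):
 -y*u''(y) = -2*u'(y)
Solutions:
 u(y) = C1 + C2*y^3


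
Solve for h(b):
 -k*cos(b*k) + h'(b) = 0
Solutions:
 h(b) = C1 + sin(b*k)


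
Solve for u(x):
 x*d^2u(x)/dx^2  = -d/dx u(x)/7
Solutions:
 u(x) = C1 + C2*x^(6/7)


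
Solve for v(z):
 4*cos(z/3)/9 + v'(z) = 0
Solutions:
 v(z) = C1 - 4*sin(z/3)/3


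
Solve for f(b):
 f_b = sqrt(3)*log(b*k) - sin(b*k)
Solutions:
 f(b) = C1 + sqrt(3)*b*(log(b*k) - 1) - Piecewise((-cos(b*k)/k, Ne(k, 0)), (0, True))


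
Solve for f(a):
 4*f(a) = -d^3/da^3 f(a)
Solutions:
 f(a) = C3*exp(-2^(2/3)*a) + (C1*sin(2^(2/3)*sqrt(3)*a/2) + C2*cos(2^(2/3)*sqrt(3)*a/2))*exp(2^(2/3)*a/2)


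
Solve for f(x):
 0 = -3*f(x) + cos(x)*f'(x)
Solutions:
 f(x) = C1*(sin(x) + 1)^(3/2)/(sin(x) - 1)^(3/2)


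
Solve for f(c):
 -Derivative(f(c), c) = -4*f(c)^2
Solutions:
 f(c) = -1/(C1 + 4*c)


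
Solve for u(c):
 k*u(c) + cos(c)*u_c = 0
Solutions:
 u(c) = C1*exp(k*(log(sin(c) - 1) - log(sin(c) + 1))/2)


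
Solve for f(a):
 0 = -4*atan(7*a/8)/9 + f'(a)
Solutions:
 f(a) = C1 + 4*a*atan(7*a/8)/9 - 16*log(49*a^2 + 64)/63


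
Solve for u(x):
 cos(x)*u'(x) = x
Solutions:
 u(x) = C1 + Integral(x/cos(x), x)


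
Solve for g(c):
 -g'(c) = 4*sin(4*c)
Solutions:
 g(c) = C1 + cos(4*c)


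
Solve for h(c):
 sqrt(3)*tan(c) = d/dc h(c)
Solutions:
 h(c) = C1 - sqrt(3)*log(cos(c))


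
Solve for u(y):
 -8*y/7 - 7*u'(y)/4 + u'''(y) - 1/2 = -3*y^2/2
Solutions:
 u(y) = C1 + C2*exp(-sqrt(7)*y/2) + C3*exp(sqrt(7)*y/2) + 2*y^3/7 - 16*y^2/49 + 34*y/49


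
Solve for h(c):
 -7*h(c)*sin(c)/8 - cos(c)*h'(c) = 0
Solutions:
 h(c) = C1*cos(c)^(7/8)


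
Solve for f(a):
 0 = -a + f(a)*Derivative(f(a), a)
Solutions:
 f(a) = -sqrt(C1 + a^2)
 f(a) = sqrt(C1 + a^2)


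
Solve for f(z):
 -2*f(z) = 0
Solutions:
 f(z) = 0


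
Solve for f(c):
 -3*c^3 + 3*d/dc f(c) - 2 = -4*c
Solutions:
 f(c) = C1 + c^4/4 - 2*c^2/3 + 2*c/3


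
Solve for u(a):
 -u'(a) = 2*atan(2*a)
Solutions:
 u(a) = C1 - 2*a*atan(2*a) + log(4*a^2 + 1)/2


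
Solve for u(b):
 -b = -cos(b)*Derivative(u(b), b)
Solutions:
 u(b) = C1 + Integral(b/cos(b), b)


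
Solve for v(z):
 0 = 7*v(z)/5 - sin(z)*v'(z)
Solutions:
 v(z) = C1*(cos(z) - 1)^(7/10)/(cos(z) + 1)^(7/10)


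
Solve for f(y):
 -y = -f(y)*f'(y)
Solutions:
 f(y) = -sqrt(C1 + y^2)
 f(y) = sqrt(C1 + y^2)


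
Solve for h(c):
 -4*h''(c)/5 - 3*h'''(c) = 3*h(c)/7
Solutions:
 h(c) = C1*exp(c*(-112 + 224*14^(1/3)/(135*sqrt(464585) + 92021)^(1/3) + 14^(2/3)*(135*sqrt(464585) + 92021)^(1/3))/1260)*sin(14^(1/3)*sqrt(3)*c*(-14^(1/3)*(135*sqrt(464585) + 92021)^(1/3) + 224/(135*sqrt(464585) + 92021)^(1/3))/1260) + C2*exp(c*(-112 + 224*14^(1/3)/(135*sqrt(464585) + 92021)^(1/3) + 14^(2/3)*(135*sqrt(464585) + 92021)^(1/3))/1260)*cos(14^(1/3)*sqrt(3)*c*(-14^(1/3)*(135*sqrt(464585) + 92021)^(1/3) + 224/(135*sqrt(464585) + 92021)^(1/3))/1260) + C3*exp(-c*(224*14^(1/3)/(135*sqrt(464585) + 92021)^(1/3) + 56 + 14^(2/3)*(135*sqrt(464585) + 92021)^(1/3))/630)


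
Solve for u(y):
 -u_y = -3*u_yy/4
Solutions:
 u(y) = C1 + C2*exp(4*y/3)


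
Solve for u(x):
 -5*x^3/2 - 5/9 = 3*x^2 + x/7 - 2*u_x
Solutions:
 u(x) = C1 + 5*x^4/16 + x^3/2 + x^2/28 + 5*x/18


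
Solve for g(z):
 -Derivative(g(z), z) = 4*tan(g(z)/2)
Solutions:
 g(z) = -2*asin(C1*exp(-2*z)) + 2*pi
 g(z) = 2*asin(C1*exp(-2*z))


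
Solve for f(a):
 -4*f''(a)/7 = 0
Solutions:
 f(a) = C1 + C2*a


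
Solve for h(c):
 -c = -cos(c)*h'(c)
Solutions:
 h(c) = C1 + Integral(c/cos(c), c)


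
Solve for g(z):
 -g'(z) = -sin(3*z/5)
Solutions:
 g(z) = C1 - 5*cos(3*z/5)/3


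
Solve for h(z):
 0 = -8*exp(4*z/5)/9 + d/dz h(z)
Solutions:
 h(z) = C1 + 10*exp(4*z/5)/9


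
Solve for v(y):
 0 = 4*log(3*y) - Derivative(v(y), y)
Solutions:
 v(y) = C1 + 4*y*log(y) - 4*y + y*log(81)


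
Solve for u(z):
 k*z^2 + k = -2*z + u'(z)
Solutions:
 u(z) = C1 + k*z^3/3 + k*z + z^2


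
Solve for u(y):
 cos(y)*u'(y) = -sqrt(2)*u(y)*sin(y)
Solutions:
 u(y) = C1*cos(y)^(sqrt(2))


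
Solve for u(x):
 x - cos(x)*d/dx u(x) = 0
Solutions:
 u(x) = C1 + Integral(x/cos(x), x)


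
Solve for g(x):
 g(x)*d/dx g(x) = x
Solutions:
 g(x) = -sqrt(C1 + x^2)
 g(x) = sqrt(C1 + x^2)


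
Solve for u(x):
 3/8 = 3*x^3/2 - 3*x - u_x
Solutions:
 u(x) = C1 + 3*x^4/8 - 3*x^2/2 - 3*x/8


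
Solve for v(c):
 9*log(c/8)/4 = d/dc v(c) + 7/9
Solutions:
 v(c) = C1 + 9*c*log(c)/4 - 27*c*log(2)/4 - 109*c/36


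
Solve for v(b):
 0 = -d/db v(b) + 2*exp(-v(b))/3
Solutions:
 v(b) = log(C1 + 2*b/3)


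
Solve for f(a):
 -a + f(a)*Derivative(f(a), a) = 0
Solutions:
 f(a) = -sqrt(C1 + a^2)
 f(a) = sqrt(C1 + a^2)


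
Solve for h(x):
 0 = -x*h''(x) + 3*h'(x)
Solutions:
 h(x) = C1 + C2*x^4


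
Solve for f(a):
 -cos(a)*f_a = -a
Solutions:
 f(a) = C1 + Integral(a/cos(a), a)
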